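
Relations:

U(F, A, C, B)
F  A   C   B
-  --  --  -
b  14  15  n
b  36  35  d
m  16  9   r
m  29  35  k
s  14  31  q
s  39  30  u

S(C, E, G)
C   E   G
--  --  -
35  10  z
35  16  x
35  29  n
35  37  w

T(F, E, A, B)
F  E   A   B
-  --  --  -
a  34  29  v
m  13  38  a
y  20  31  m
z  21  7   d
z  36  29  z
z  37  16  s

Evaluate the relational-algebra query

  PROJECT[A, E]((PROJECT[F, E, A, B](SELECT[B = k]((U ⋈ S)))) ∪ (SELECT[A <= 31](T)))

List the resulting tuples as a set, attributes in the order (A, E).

Joining U and S on C yields {(b, 36, 35, d, 10, z), (b, 36, 35, d, 16, x), (b, 36, 35, d, 29, n), (b, 36, 35, d, 37, w), (m, 29, 35, k, 10, z), (m, 29, 35, k, 16, x), (m, 29, 35, k, 29, n), (m, 29, 35, k, 37, w)}.
Apply σ_{B = k}; surviving tuples: {(m, 29, 35, k, 10, z), (m, 29, 35, k, 16, x), (m, 29, 35, k, 29, n), (m, 29, 35, k, 37, w)}
Projecting to F, E, A, B: {(m, 10, 29, k), (m, 16, 29, k), (m, 29, 29, k), (m, 37, 29, k)}
Apply σ_{A <= 31}; surviving tuples: {(a, 34, 29, v), (y, 20, 31, m), (z, 21, 7, d), (z, 36, 29, z), (z, 37, 16, s)}
Union: {(m, 10, 29, k), (m, 16, 29, k), (m, 29, 29, k), (m, 37, 29, k)} with {(a, 34, 29, v), (y, 20, 31, m), (z, 21, 7, d), (z, 36, 29, z), (z, 37, 16, s)} → {(a, 34, 29, v), (m, 10, 29, k), (m, 16, 29, k), (m, 29, 29, k), (m, 37, 29, k), (y, 20, 31, m), (z, 21, 7, d), (z, 36, 29, z), (z, 37, 16, s)}
Projecting to A, E: {(16, 37), (29, 10), (29, 16), (29, 29), (29, 34), (29, 36), (29, 37), (31, 20), (7, 21)}

{(16, 37), (29, 10), (29, 16), (29, 29), (29, 34), (29, 36), (29, 37), (31, 20), (7, 21)}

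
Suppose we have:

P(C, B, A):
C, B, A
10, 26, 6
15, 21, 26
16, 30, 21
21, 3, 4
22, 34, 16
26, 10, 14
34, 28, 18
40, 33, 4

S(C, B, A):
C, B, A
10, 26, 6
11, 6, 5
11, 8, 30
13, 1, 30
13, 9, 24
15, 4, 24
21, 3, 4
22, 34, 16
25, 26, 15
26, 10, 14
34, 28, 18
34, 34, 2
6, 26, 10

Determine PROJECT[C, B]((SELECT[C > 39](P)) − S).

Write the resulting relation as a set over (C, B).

{(40, 33)}

Filtering on C > 39 leaves {(40, 33, 4)}.
Set difference of the two operands is {(40, 33, 4)}.
π_{C, B} gives {(40, 33)}.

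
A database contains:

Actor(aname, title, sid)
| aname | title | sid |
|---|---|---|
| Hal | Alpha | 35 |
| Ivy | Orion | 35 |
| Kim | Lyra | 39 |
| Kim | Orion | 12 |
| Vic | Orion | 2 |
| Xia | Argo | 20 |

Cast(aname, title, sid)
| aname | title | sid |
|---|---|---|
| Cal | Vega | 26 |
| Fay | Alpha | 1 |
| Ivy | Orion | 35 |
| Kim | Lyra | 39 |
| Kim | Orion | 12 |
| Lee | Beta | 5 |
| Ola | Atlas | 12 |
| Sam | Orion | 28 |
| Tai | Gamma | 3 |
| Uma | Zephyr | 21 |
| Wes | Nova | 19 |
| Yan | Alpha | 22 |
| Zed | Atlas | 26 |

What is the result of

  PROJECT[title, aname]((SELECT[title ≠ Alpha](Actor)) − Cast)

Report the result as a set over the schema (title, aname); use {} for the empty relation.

σ[title ≠ Alpha]: keep tuples satisfying title ≠ Alpha → {(Ivy, Orion, 35), (Kim, Lyra, 39), (Kim, Orion, 12), (Vic, Orion, 2), (Xia, Argo, 20)}
Taking the difference: {(Vic, Orion, 2), (Xia, Argo, 20)}
Keep only column(s) title, aname: {(Argo, Xia), (Orion, Vic)}

{(Argo, Xia), (Orion, Vic)}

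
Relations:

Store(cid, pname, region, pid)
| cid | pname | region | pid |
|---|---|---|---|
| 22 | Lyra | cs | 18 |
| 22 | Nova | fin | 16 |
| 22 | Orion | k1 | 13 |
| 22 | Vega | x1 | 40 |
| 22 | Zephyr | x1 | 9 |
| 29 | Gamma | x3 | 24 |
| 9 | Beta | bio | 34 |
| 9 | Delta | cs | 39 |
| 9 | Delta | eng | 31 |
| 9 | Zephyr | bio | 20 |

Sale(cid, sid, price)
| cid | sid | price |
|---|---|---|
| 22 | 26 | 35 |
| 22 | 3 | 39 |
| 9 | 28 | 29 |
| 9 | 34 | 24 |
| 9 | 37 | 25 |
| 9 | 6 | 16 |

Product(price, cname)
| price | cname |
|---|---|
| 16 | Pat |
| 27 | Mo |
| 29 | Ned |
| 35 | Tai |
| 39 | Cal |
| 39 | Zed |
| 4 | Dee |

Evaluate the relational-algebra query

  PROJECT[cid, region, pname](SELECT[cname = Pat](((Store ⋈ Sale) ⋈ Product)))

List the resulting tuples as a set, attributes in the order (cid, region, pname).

{(9, bio, Beta), (9, bio, Zephyr), (9, cs, Delta), (9, eng, Delta)}

Natural join on cid: {(22, Lyra, cs, 18, 26, 35), (22, Lyra, cs, 18, 3, 39), (22, Nova, fin, 16, 26, 35), (22, Nova, fin, 16, 3, 39), (22, Orion, k1, 13, 26, 35), (22, Orion, k1, 13, 3, 39), (22, Vega, x1, 40, 26, 35), (22, Vega, x1, 40, 3, 39), (22, Zephyr, x1, 9, 26, 35), (22, Zephyr, x1, 9, 3, 39), (9, Beta, bio, 34, 28, 29), (9, Beta, bio, 34, 34, 24), (9, Beta, bio, 34, 37, 25), (9, Beta, bio, 34, 6, 16), (9, Delta, cs, 39, 28, 29), (9, Delta, cs, 39, 34, 24), (9, Delta, cs, 39, 37, 25), (9, Delta, cs, 39, 6, 16), (9, Delta, eng, 31, 28, 29), (9, Delta, eng, 31, 34, 24), (9, Delta, eng, 31, 37, 25), (9, Delta, eng, 31, 6, 16), (9, Zephyr, bio, 20, 28, 29), (9, Zephyr, bio, 20, 34, 24), (9, Zephyr, bio, 20, 37, 25), (9, Zephyr, bio, 20, 6, 16)}
Natural join on price: {(22, Lyra, cs, 18, 26, 35, Tai), (22, Lyra, cs, 18, 3, 39, Cal), (22, Lyra, cs, 18, 3, 39, Zed), (22, Nova, fin, 16, 26, 35, Tai), (22, Nova, fin, 16, 3, 39, Cal), (22, Nova, fin, 16, 3, 39, Zed), (22, Orion, k1, 13, 26, 35, Tai), (22, Orion, k1, 13, 3, 39, Cal), (22, Orion, k1, 13, 3, 39, Zed), (22, Vega, x1, 40, 26, 35, Tai), (22, Vega, x1, 40, 3, 39, Cal), (22, Vega, x1, 40, 3, 39, Zed), (22, Zephyr, x1, 9, 26, 35, Tai), (22, Zephyr, x1, 9, 3, 39, Cal), (22, Zephyr, x1, 9, 3, 39, Zed), (9, Beta, bio, 34, 28, 29, Ned), (9, Beta, bio, 34, 6, 16, Pat), (9, Delta, cs, 39, 28, 29, Ned), (9, Delta, cs, 39, 6, 16, Pat), (9, Delta, eng, 31, 28, 29, Ned), (9, Delta, eng, 31, 6, 16, Pat), (9, Zephyr, bio, 20, 28, 29, Ned), (9, Zephyr, bio, 20, 6, 16, Pat)}
σ[cname = Pat]: keep tuples satisfying cname = Pat → {(9, Beta, bio, 34, 6, 16, Pat), (9, Delta, cs, 39, 6, 16, Pat), (9, Delta, eng, 31, 6, 16, Pat), (9, Zephyr, bio, 20, 6, 16, Pat)}
Projecting to cid, region, pname: {(9, bio, Beta), (9, bio, Zephyr), (9, cs, Delta), (9, eng, Delta)}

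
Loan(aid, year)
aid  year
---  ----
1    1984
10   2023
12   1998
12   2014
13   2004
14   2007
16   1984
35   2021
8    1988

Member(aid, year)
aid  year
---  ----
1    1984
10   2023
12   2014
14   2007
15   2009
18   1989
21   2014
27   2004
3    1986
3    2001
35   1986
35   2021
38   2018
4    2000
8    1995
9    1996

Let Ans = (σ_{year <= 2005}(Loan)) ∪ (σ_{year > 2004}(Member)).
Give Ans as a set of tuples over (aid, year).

{(1, 1984), (10, 2023), (12, 1998), (12, 2014), (13, 2004), (14, 2007), (15, 2009), (16, 1984), (21, 2014), (35, 2021), (38, 2018), (8, 1988)}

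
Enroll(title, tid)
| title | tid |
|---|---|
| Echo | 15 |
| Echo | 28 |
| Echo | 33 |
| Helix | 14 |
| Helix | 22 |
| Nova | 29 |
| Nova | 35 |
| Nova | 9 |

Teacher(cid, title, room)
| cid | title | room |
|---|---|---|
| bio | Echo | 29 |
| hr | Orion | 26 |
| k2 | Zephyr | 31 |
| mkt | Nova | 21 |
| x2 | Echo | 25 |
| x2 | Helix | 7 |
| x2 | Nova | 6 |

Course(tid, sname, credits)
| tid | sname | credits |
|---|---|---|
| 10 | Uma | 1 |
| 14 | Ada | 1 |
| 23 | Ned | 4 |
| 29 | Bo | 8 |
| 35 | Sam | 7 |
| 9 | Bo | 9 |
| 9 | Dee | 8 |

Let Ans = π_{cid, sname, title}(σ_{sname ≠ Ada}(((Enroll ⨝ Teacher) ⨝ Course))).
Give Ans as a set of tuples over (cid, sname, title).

{(mkt, Bo, Nova), (mkt, Dee, Nova), (mkt, Sam, Nova), (x2, Bo, Nova), (x2, Dee, Nova), (x2, Sam, Nova)}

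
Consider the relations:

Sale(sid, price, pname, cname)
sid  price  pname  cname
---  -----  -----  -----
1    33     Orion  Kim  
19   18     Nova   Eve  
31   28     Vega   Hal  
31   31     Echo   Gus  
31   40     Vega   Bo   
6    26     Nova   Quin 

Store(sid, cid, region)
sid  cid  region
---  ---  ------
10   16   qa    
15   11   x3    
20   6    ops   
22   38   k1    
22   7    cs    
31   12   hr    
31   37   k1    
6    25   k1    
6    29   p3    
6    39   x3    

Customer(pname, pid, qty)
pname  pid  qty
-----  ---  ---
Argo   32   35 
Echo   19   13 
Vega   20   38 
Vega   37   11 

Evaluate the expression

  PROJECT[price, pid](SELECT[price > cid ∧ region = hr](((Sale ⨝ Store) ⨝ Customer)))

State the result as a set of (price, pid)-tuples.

Sale ⋈ Store (natural join on sid): {(31, 28, Vega, Hal, 12, hr), (31, 28, Vega, Hal, 37, k1), (31, 31, Echo, Gus, 12, hr), (31, 31, Echo, Gus, 37, k1), (31, 40, Vega, Bo, 12, hr), (31, 40, Vega, Bo, 37, k1), (6, 26, Nova, Quin, 25, k1), (6, 26, Nova, Quin, 29, p3), (6, 26, Nova, Quin, 39, x3)}
(Sale ⨝ Store) ⋈ Customer (natural join on pname): {(31, 28, Vega, Hal, 12, hr, 20, 38), (31, 28, Vega, Hal, 12, hr, 37, 11), (31, 28, Vega, Hal, 37, k1, 20, 38), (31, 28, Vega, Hal, 37, k1, 37, 11), (31, 31, Echo, Gus, 12, hr, 19, 13), (31, 31, Echo, Gus, 37, k1, 19, 13), (31, 40, Vega, Bo, 12, hr, 20, 38), (31, 40, Vega, Bo, 12, hr, 37, 11), (31, 40, Vega, Bo, 37, k1, 20, 38), (31, 40, Vega, Bo, 37, k1, 37, 11)}
σ[price > cid ∧ region = hr]: keep tuples satisfying price > cid ∧ region = hr → {(31, 28, Vega, Hal, 12, hr, 20, 38), (31, 28, Vega, Hal, 12, hr, 37, 11), (31, 31, Echo, Gus, 12, hr, 19, 13), (31, 40, Vega, Bo, 12, hr, 20, 38), (31, 40, Vega, Bo, 12, hr, 37, 11)}
π_{price, pid} gives {(28, 20), (28, 37), (31, 19), (40, 20), (40, 37)}.

{(28, 20), (28, 37), (31, 19), (40, 20), (40, 37)}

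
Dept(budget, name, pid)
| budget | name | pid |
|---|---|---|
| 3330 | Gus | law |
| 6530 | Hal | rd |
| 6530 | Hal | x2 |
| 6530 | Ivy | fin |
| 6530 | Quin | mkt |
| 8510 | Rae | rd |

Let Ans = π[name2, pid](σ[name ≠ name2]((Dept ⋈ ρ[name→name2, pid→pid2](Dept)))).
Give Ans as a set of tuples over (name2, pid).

{(Hal, fin), (Hal, mkt), (Ivy, mkt), (Ivy, rd), (Ivy, x2), (Quin, fin), (Quin, rd), (Quin, x2)}

ρ[name→name2, pid→pid2]: schema becomes (budget, name2, pid2); tuples unchanged.
Natural join on budget: {(3330, Gus, law, Gus, law), (6530, Hal, rd, Hal, rd), (6530, Hal, rd, Hal, x2), (6530, Hal, rd, Ivy, fin), (6530, Hal, rd, Quin, mkt), (6530, Hal, x2, Hal, rd), (6530, Hal, x2, Hal, x2), (6530, Hal, x2, Ivy, fin), (6530, Hal, x2, Quin, mkt), (6530, Ivy, fin, Hal, rd), (6530, Ivy, fin, Hal, x2), (6530, Ivy, fin, Ivy, fin), (6530, Ivy, fin, Quin, mkt), (6530, Quin, mkt, Hal, rd), (6530, Quin, mkt, Hal, x2), (6530, Quin, mkt, Ivy, fin), (6530, Quin, mkt, Quin, mkt), (8510, Rae, rd, Rae, rd)}
Selection name ≠ name2: {(6530, Hal, rd, Ivy, fin), (6530, Hal, rd, Quin, mkt), (6530, Hal, x2, Ivy, fin), (6530, Hal, x2, Quin, mkt), (6530, Ivy, fin, Hal, rd), (6530, Ivy, fin, Hal, x2), (6530, Ivy, fin, Quin, mkt), (6530, Quin, mkt, Hal, rd), (6530, Quin, mkt, Hal, x2), (6530, Quin, mkt, Ivy, fin)}
Projecting to name2, pid (2 duplicate(s) eliminated): {(Hal, fin), (Hal, mkt), (Ivy, mkt), (Ivy, rd), (Ivy, x2), (Quin, fin), (Quin, rd), (Quin, x2)}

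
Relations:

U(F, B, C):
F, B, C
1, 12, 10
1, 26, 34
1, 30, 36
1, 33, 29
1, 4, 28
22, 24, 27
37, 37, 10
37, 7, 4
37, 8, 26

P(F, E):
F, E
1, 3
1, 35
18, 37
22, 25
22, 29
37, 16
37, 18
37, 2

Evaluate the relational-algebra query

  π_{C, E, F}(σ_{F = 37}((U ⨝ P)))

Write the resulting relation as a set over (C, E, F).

U ⋈ P (natural join on F): {(1, 12, 10, 3), (1, 12, 10, 35), (1, 26, 34, 3), (1, 26, 34, 35), (1, 30, 36, 3), (1, 30, 36, 35), (1, 33, 29, 3), (1, 33, 29, 35), (1, 4, 28, 3), (1, 4, 28, 35), (22, 24, 27, 25), (22, 24, 27, 29), (37, 37, 10, 16), (37, 37, 10, 18), (37, 37, 10, 2), (37, 7, 4, 16), (37, 7, 4, 18), (37, 7, 4, 2), (37, 8, 26, 16), (37, 8, 26, 18), (37, 8, 26, 2)}
Selection F = 37: {(37, 37, 10, 16), (37, 37, 10, 18), (37, 37, 10, 2), (37, 7, 4, 16), (37, 7, 4, 18), (37, 7, 4, 2), (37, 8, 26, 16), (37, 8, 26, 18), (37, 8, 26, 2)}
π_{C, E, F} gives {(10, 16, 37), (10, 18, 37), (10, 2, 37), (26, 16, 37), (26, 18, 37), (26, 2, 37), (4, 16, 37), (4, 18, 37), (4, 2, 37)}.

{(10, 16, 37), (10, 18, 37), (10, 2, 37), (26, 16, 37), (26, 18, 37), (26, 2, 37), (4, 16, 37), (4, 18, 37), (4, 2, 37)}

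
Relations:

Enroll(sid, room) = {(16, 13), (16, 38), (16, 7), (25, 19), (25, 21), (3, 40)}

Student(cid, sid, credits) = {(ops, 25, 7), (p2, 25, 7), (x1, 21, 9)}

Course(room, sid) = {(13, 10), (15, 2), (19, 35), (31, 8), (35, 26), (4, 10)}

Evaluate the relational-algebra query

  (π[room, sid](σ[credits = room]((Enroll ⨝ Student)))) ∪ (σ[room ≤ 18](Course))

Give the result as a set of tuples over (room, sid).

{(13, 10), (15, 2), (4, 10)}

Enroll ⋈ Student (natural join on sid): {(25, 19, ops, 7), (25, 19, p2, 7), (25, 21, ops, 7), (25, 21, p2, 7)}
Selection credits = room: {}
π[room, sid]: project onto (room, sid) → {}
Selection room ≤ 18: {(13, 10), (15, 2), (4, 10)}
Set union of the two operands is {(13, 10), (15, 2), (4, 10)}.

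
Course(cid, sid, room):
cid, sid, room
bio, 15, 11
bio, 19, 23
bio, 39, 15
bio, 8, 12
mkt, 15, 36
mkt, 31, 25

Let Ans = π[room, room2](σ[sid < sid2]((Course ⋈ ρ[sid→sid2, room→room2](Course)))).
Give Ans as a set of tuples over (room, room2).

ρ[sid→sid2, room→room2]: schema becomes (cid, sid2, room2); tuples unchanged.
Joining Course and ρ[sid→sid2, room→room2](Course) on cid yields {(bio, 15, 11, 15, 11), (bio, 15, 11, 19, 23), (bio, 15, 11, 39, 15), (bio, 15, 11, 8, 12), (bio, 19, 23, 15, 11), (bio, 19, 23, 19, 23), (bio, 19, 23, 39, 15), (bio, 19, 23, 8, 12), (bio, 39, 15, 15, 11), (bio, 39, 15, 19, 23), (bio, 39, 15, 39, 15), (bio, 39, 15, 8, 12), (bio, 8, 12, 15, 11), (bio, 8, 12, 19, 23), (bio, 8, 12, 39, 15), (bio, 8, 12, 8, 12), (mkt, 15, 36, 15, 36), (mkt, 15, 36, 31, 25), (mkt, 31, 25, 15, 36), (mkt, 31, 25, 31, 25)}.
σ[sid < sid2]: keep tuples satisfying sid < sid2 → {(bio, 15, 11, 19, 23), (bio, 15, 11, 39, 15), (bio, 19, 23, 39, 15), (bio, 8, 12, 15, 11), (bio, 8, 12, 19, 23), (bio, 8, 12, 39, 15), (mkt, 15, 36, 31, 25)}
π[room, room2]: project onto (room, room2) → {(11, 15), (11, 23), (12, 11), (12, 15), (12, 23), (23, 15), (36, 25)}

{(11, 15), (11, 23), (12, 11), (12, 15), (12, 23), (23, 15), (36, 25)}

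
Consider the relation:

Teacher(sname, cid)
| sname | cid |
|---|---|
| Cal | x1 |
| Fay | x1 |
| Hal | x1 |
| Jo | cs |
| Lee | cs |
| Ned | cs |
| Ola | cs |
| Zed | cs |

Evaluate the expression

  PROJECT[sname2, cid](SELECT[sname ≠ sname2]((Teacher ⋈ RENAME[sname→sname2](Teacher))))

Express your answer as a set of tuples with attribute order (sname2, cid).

ρ[sname→sname2]: schema becomes (sname2, cid); tuples unchanged.
Teacher ⋈ RENAME[sname→sname2](Teacher) (natural join on cid): {(Cal, x1, Cal), (Cal, x1, Fay), (Cal, x1, Hal), (Fay, x1, Cal), (Fay, x1, Fay), (Fay, x1, Hal), (Hal, x1, Cal), (Hal, x1, Fay), (Hal, x1, Hal), (Jo, cs, Jo), (Jo, cs, Lee), (Jo, cs, Ned), (Jo, cs, Ola), (Jo, cs, Zed), (Lee, cs, Jo), (Lee, cs, Lee), (Lee, cs, Ned), (Lee, cs, Ola), (Lee, cs, Zed), (Ned, cs, Jo), (Ned, cs, Lee), (Ned, cs, Ned), (Ned, cs, Ola), (Ned, cs, Zed), (Ola, cs, Jo), (Ola, cs, Lee), (Ola, cs, Ned), (Ola, cs, Ola), (Ola, cs, Zed), (Zed, cs, Jo), (Zed, cs, Lee), (Zed, cs, Ned), (Zed, cs, Ola), (Zed, cs, Zed)}
σ[sname ≠ sname2]: keep tuples satisfying sname ≠ sname2 → {(Cal, x1, Fay), (Cal, x1, Hal), (Fay, x1, Cal), (Fay, x1, Hal), (Hal, x1, Cal), (Hal, x1, Fay), (Jo, cs, Lee), (Jo, cs, Ned), (Jo, cs, Ola), (Jo, cs, Zed), (Lee, cs, Jo), (Lee, cs, Ned), (Lee, cs, Ola), (Lee, cs, Zed), (Ned, cs, Jo), (Ned, cs, Lee), (Ned, cs, Ola), (Ned, cs, Zed), (Ola, cs, Jo), (Ola, cs, Lee), (Ola, cs, Ned), (Ola, cs, Zed), (Zed, cs, Jo), (Zed, cs, Lee), (Zed, cs, Ned), (Zed, cs, Ola)}
Keep only column(s) sname2, cid (18 duplicate(s) eliminated): {(Cal, x1), (Fay, x1), (Hal, x1), (Jo, cs), (Lee, cs), (Ned, cs), (Ola, cs), (Zed, cs)}

{(Cal, x1), (Fay, x1), (Hal, x1), (Jo, cs), (Lee, cs), (Ned, cs), (Ola, cs), (Zed, cs)}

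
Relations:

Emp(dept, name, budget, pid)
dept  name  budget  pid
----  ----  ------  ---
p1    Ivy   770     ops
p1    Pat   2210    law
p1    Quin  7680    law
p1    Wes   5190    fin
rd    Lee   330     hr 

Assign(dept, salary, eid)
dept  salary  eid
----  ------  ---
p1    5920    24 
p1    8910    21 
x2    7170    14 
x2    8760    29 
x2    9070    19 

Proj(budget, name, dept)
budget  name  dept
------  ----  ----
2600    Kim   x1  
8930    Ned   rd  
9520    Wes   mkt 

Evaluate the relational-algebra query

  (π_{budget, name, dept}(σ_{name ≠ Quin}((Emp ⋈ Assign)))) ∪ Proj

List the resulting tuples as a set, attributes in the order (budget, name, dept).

{(2210, Pat, p1), (2600, Kim, x1), (5190, Wes, p1), (770, Ivy, p1), (8930, Ned, rd), (9520, Wes, mkt)}

Emp ⋈ Assign (natural join on dept): {(p1, Ivy, 770, ops, 5920, 24), (p1, Ivy, 770, ops, 8910, 21), (p1, Pat, 2210, law, 5920, 24), (p1, Pat, 2210, law, 8910, 21), (p1, Quin, 7680, law, 5920, 24), (p1, Quin, 7680, law, 8910, 21), (p1, Wes, 5190, fin, 5920, 24), (p1, Wes, 5190, fin, 8910, 21)}
Selection name ≠ Quin: {(p1, Ivy, 770, ops, 5920, 24), (p1, Ivy, 770, ops, 8910, 21), (p1, Pat, 2210, law, 5920, 24), (p1, Pat, 2210, law, 8910, 21), (p1, Wes, 5190, fin, 5920, 24), (p1, Wes, 5190, fin, 8910, 21)}
π_{budget, name, dept} gives {(2210, Pat, p1), (5190, Wes, p1), (770, Ivy, p1)} (3 duplicate(s) eliminated).
Taking the union: {(2210, Pat, p1), (2600, Kim, x1), (5190, Wes, p1), (770, Ivy, p1), (8930, Ned, rd), (9520, Wes, mkt)}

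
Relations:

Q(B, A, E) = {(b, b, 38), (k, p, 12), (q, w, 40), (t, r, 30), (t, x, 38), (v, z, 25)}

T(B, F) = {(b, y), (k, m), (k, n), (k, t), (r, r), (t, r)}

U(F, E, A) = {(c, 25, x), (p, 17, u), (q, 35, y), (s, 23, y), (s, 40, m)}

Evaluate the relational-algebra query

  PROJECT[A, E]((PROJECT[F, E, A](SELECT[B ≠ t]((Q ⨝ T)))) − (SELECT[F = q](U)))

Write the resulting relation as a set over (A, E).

{(b, 38), (p, 12)}

Natural join on B: {(b, b, 38, y), (k, p, 12, m), (k, p, 12, n), (k, p, 12, t), (t, r, 30, r), (t, x, 38, r)}
Filtering on B ≠ t leaves {(b, b, 38, y), (k, p, 12, m), (k, p, 12, n), (k, p, 12, t)}.
π_{F, E, A} gives {(m, 12, p), (n, 12, p), (t, 12, p), (y, 38, b)}.
Filtering on F = q leaves {(q, 35, y)}.
Difference: {(m, 12, p), (n, 12, p), (t, 12, p), (y, 38, b)} with {(q, 35, y)} → {(m, 12, p), (n, 12, p), (t, 12, p), (y, 38, b)}
π_{A, E} gives {(b, 38), (p, 12)} (2 duplicate(s) eliminated).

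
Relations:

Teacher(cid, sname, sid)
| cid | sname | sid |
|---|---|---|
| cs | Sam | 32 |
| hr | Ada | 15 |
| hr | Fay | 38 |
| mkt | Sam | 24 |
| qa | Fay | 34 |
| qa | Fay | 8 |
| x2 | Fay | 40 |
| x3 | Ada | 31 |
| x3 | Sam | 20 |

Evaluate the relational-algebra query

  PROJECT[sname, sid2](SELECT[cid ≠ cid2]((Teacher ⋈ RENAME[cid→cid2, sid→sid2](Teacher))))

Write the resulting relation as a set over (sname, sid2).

{(Ada, 15), (Ada, 31), (Fay, 34), (Fay, 38), (Fay, 40), (Fay, 8), (Sam, 20), (Sam, 24), (Sam, 32)}

ρ[cid→cid2, sid→sid2]: schema becomes (cid2, sname, sid2); tuples unchanged.
Teacher ⋈ RENAME[cid→cid2, sid→sid2](Teacher) (natural join on sname): {(cs, Sam, 32, cs, 32), (cs, Sam, 32, mkt, 24), (cs, Sam, 32, x3, 20), (hr, Ada, 15, hr, 15), (hr, Ada, 15, x3, 31), (hr, Fay, 38, hr, 38), (hr, Fay, 38, qa, 34), (hr, Fay, 38, qa, 8), (hr, Fay, 38, x2, 40), (mkt, Sam, 24, cs, 32), (mkt, Sam, 24, mkt, 24), (mkt, Sam, 24, x3, 20), (qa, Fay, 34, hr, 38), (qa, Fay, 34, qa, 34), (qa, Fay, 34, qa, 8), (qa, Fay, 34, x2, 40), (qa, Fay, 8, hr, 38), (qa, Fay, 8, qa, 34), (qa, Fay, 8, qa, 8), (qa, Fay, 8, x2, 40), (x2, Fay, 40, hr, 38), (x2, Fay, 40, qa, 34), (x2, Fay, 40, qa, 8), (x2, Fay, 40, x2, 40), (x3, Ada, 31, hr, 15), (x3, Ada, 31, x3, 31), (x3, Sam, 20, cs, 32), (x3, Sam, 20, mkt, 24), (x3, Sam, 20, x3, 20)}
σ[cid ≠ cid2]: keep tuples satisfying cid ≠ cid2 → {(cs, Sam, 32, mkt, 24), (cs, Sam, 32, x3, 20), (hr, Ada, 15, x3, 31), (hr, Fay, 38, qa, 34), (hr, Fay, 38, qa, 8), (hr, Fay, 38, x2, 40), (mkt, Sam, 24, cs, 32), (mkt, Sam, 24, x3, 20), (qa, Fay, 34, hr, 38), (qa, Fay, 34, x2, 40), (qa, Fay, 8, hr, 38), (qa, Fay, 8, x2, 40), (x2, Fay, 40, hr, 38), (x2, Fay, 40, qa, 34), (x2, Fay, 40, qa, 8), (x3, Ada, 31, hr, 15), (x3, Sam, 20, cs, 32), (x3, Sam, 20, mkt, 24)}
π_{sname, sid2} gives {(Ada, 15), (Ada, 31), (Fay, 34), (Fay, 38), (Fay, 40), (Fay, 8), (Sam, 20), (Sam, 24), (Sam, 32)} (9 duplicate(s) eliminated).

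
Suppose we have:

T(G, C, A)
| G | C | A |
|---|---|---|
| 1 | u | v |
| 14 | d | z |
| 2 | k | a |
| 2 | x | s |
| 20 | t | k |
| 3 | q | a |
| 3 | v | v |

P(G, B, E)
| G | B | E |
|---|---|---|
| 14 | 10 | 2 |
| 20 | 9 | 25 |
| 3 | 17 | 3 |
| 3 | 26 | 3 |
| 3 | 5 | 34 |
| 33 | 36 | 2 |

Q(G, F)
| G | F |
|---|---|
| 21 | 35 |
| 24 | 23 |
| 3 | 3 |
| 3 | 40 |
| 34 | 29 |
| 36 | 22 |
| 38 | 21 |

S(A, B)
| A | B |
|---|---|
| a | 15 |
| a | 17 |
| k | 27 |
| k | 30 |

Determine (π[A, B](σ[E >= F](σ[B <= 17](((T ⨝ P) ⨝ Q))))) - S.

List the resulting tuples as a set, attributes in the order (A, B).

{(a, 5), (v, 17), (v, 5)}

Natural join on G: {(14, d, z, 10, 2), (20, t, k, 9, 25), (3, q, a, 17, 3), (3, q, a, 26, 3), (3, q, a, 5, 34), (3, v, v, 17, 3), (3, v, v, 26, 3), (3, v, v, 5, 34)}
Natural join on G: {(3, q, a, 17, 3, 3), (3, q, a, 17, 3, 40), (3, q, a, 26, 3, 3), (3, q, a, 26, 3, 40), (3, q, a, 5, 34, 3), (3, q, a, 5, 34, 40), (3, v, v, 17, 3, 3), (3, v, v, 17, 3, 40), (3, v, v, 26, 3, 3), (3, v, v, 26, 3, 40), (3, v, v, 5, 34, 3), (3, v, v, 5, 34, 40)}
σ[B <= 17]: keep tuples satisfying B <= 17 → {(3, q, a, 17, 3, 3), (3, q, a, 17, 3, 40), (3, q, a, 5, 34, 3), (3, q, a, 5, 34, 40), (3, v, v, 17, 3, 3), (3, v, v, 17, 3, 40), (3, v, v, 5, 34, 3), (3, v, v, 5, 34, 40)}
σ[E >= F]: keep tuples satisfying E >= F → {(3, q, a, 17, 3, 3), (3, q, a, 5, 34, 3), (3, v, v, 17, 3, 3), (3, v, v, 5, 34, 3)}
π[A, B]: project onto (A, B) → {(a, 17), (a, 5), (v, 17), (v, 5)}
Taking the difference: {(a, 5), (v, 17), (v, 5)}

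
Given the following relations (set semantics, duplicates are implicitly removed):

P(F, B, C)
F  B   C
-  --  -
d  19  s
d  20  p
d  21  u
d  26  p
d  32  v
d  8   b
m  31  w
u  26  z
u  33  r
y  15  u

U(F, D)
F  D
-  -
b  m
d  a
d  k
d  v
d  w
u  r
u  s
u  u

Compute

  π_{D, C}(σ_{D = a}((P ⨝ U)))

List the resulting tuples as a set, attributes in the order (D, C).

{(a, b), (a, p), (a, s), (a, u), (a, v)}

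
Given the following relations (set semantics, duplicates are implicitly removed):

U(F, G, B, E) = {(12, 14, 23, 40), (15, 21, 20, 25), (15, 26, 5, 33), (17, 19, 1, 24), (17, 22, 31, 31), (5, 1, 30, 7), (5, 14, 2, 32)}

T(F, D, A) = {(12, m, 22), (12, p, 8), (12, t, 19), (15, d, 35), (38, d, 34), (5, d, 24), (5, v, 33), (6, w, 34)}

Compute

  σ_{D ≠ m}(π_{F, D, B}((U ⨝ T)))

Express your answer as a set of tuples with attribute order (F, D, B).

Natural join on F: {(12, 14, 23, 40, m, 22), (12, 14, 23, 40, p, 8), (12, 14, 23, 40, t, 19), (15, 21, 20, 25, d, 35), (15, 26, 5, 33, d, 35), (5, 1, 30, 7, d, 24), (5, 1, 30, 7, v, 33), (5, 14, 2, 32, d, 24), (5, 14, 2, 32, v, 33)}
π[F, D, B]: project onto (F, D, B) → {(12, m, 23), (12, p, 23), (12, t, 23), (15, d, 20), (15, d, 5), (5, d, 2), (5, d, 30), (5, v, 2), (5, v, 30)}
Filtering on D ≠ m leaves {(12, p, 23), (12, t, 23), (15, d, 20), (15, d, 5), (5, d, 2), (5, d, 30), (5, v, 2), (5, v, 30)}.

{(12, p, 23), (12, t, 23), (15, d, 20), (15, d, 5), (5, d, 2), (5, d, 30), (5, v, 2), (5, v, 30)}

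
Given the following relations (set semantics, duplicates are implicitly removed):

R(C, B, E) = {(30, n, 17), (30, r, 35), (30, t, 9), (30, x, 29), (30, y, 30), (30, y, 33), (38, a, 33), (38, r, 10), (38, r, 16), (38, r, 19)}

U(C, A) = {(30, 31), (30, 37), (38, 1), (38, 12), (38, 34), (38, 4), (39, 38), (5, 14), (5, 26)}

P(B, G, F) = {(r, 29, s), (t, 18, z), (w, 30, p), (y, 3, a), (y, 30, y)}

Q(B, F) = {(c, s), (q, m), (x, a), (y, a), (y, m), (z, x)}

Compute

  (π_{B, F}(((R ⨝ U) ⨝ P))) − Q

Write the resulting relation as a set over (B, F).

Natural join on C: {(30, n, 17, 31), (30, n, 17, 37), (30, r, 35, 31), (30, r, 35, 37), (30, t, 9, 31), (30, t, 9, 37), (30, x, 29, 31), (30, x, 29, 37), (30, y, 30, 31), (30, y, 30, 37), (30, y, 33, 31), (30, y, 33, 37), (38, a, 33, 1), (38, a, 33, 12), (38, a, 33, 34), (38, a, 33, 4), (38, r, 10, 1), (38, r, 10, 12), (38, r, 10, 34), (38, r, 10, 4), (38, r, 16, 1), (38, r, 16, 12), (38, r, 16, 34), (38, r, 16, 4), (38, r, 19, 1), (38, r, 19, 12), (38, r, 19, 34), (38, r, 19, 4)}
Natural join on B: {(30, r, 35, 31, 29, s), (30, r, 35, 37, 29, s), (30, t, 9, 31, 18, z), (30, t, 9, 37, 18, z), (30, y, 30, 31, 3, a), (30, y, 30, 31, 30, y), (30, y, 30, 37, 3, a), (30, y, 30, 37, 30, y), (30, y, 33, 31, 3, a), (30, y, 33, 31, 30, y), (30, y, 33, 37, 3, a), (30, y, 33, 37, 30, y), (38, r, 10, 1, 29, s), (38, r, 10, 12, 29, s), (38, r, 10, 34, 29, s), (38, r, 10, 4, 29, s), (38, r, 16, 1, 29, s), (38, r, 16, 12, 29, s), (38, r, 16, 34, 29, s), (38, r, 16, 4, 29, s), (38, r, 19, 1, 29, s), (38, r, 19, 12, 29, s), (38, r, 19, 34, 29, s), (38, r, 19, 4, 29, s)}
Projecting to B, F (20 duplicate(s) eliminated): {(r, s), (t, z), (y, a), (y, y)}
Difference: {(r, s), (t, z), (y, a), (y, y)} with {(c, s), (q, m), (x, a), (y, a), (y, m), (z, x)} → {(r, s), (t, z), (y, y)}

{(r, s), (t, z), (y, y)}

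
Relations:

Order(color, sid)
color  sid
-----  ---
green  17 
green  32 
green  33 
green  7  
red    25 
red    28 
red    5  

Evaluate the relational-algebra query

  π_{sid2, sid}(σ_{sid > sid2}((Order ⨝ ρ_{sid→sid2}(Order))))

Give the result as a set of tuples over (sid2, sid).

ρ[sid→sid2]: schema becomes (color, sid2); tuples unchanged.
Joining Order and ρ_{sid→sid2}(Order) on color yields {(green, 17, 17), (green, 17, 32), (green, 17, 33), (green, 17, 7), (green, 32, 17), (green, 32, 32), (green, 32, 33), (green, 32, 7), (green, 33, 17), (green, 33, 32), (green, 33, 33), (green, 33, 7), (green, 7, 17), (green, 7, 32), (green, 7, 33), (green, 7, 7), (red, 25, 25), (red, 25, 28), (red, 25, 5), (red, 28, 25), (red, 28, 28), (red, 28, 5), (red, 5, 25), (red, 5, 28), (red, 5, 5)}.
Apply σ_{sid > sid2}; surviving tuples: {(green, 17, 7), (green, 32, 17), (green, 32, 7), (green, 33, 17), (green, 33, 32), (green, 33, 7), (red, 25, 5), (red, 28, 25), (red, 28, 5)}
π[sid2, sid]: project onto (sid2, sid) → {(17, 32), (17, 33), (25, 28), (32, 33), (5, 25), (5, 28), (7, 17), (7, 32), (7, 33)}

{(17, 32), (17, 33), (25, 28), (32, 33), (5, 25), (5, 28), (7, 17), (7, 32), (7, 33)}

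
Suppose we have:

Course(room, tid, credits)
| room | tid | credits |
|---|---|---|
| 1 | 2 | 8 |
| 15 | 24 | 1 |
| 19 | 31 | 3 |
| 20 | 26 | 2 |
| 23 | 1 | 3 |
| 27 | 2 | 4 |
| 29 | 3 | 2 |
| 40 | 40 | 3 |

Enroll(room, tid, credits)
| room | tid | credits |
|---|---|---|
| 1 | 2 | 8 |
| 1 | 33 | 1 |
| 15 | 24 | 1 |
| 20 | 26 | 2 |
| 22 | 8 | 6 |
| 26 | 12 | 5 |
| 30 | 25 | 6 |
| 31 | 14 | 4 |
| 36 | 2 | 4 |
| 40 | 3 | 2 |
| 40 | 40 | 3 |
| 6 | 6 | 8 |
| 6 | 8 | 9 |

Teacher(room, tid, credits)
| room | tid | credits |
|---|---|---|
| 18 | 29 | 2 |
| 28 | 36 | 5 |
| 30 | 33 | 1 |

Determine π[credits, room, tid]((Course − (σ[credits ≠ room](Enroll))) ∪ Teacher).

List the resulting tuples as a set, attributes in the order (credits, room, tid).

{(1, 30, 33), (2, 18, 29), (2, 29, 3), (3, 19, 31), (3, 23, 1), (4, 27, 2), (5, 28, 36)}

Apply σ_{credits ≠ room}; surviving tuples: {(1, 2, 8), (15, 24, 1), (20, 26, 2), (22, 8, 6), (26, 12, 5), (30, 25, 6), (31, 14, 4), (36, 2, 4), (40, 3, 2), (40, 40, 3), (6, 6, 8), (6, 8, 9)}
Set difference of the two operands is {(19, 31, 3), (23, 1, 3), (27, 2, 4), (29, 3, 2)}.
Set union of the two operands is {(18, 29, 2), (19, 31, 3), (23, 1, 3), (27, 2, 4), (28, 36, 5), (29, 3, 2), (30, 33, 1)}.
Projecting to credits, room, tid: {(1, 30, 33), (2, 18, 29), (2, 29, 3), (3, 19, 31), (3, 23, 1), (4, 27, 2), (5, 28, 36)}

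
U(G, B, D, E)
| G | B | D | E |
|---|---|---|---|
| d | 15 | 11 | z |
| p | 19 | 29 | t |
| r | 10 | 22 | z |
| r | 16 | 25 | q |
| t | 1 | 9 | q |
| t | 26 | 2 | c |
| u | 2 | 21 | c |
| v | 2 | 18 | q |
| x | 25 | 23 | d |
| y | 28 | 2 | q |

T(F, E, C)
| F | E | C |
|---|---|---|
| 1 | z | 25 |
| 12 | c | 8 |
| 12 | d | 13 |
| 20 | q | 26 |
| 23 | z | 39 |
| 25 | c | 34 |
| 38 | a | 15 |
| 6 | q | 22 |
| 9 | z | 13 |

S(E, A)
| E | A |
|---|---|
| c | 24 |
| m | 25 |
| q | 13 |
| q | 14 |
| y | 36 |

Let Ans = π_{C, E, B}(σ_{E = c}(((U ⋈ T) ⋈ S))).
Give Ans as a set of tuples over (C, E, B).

{(34, c, 2), (34, c, 26), (8, c, 2), (8, c, 26)}

Joining U and T on E yields {(d, 15, 11, z, 1, 25), (d, 15, 11, z, 23, 39), (d, 15, 11, z, 9, 13), (r, 10, 22, z, 1, 25), (r, 10, 22, z, 23, 39), (r, 10, 22, z, 9, 13), (r, 16, 25, q, 20, 26), (r, 16, 25, q, 6, 22), (t, 1, 9, q, 20, 26), (t, 1, 9, q, 6, 22), (t, 26, 2, c, 12, 8), (t, 26, 2, c, 25, 34), (u, 2, 21, c, 12, 8), (u, 2, 21, c, 25, 34), (v, 2, 18, q, 20, 26), (v, 2, 18, q, 6, 22), (x, 25, 23, d, 12, 13), (y, 28, 2, q, 20, 26), (y, 28, 2, q, 6, 22)}.
Joining (U ⋈ T) and S on E yields {(r, 16, 25, q, 20, 26, 13), (r, 16, 25, q, 20, 26, 14), (r, 16, 25, q, 6, 22, 13), (r, 16, 25, q, 6, 22, 14), (t, 1, 9, q, 20, 26, 13), (t, 1, 9, q, 20, 26, 14), (t, 1, 9, q, 6, 22, 13), (t, 1, 9, q, 6, 22, 14), (t, 26, 2, c, 12, 8, 24), (t, 26, 2, c, 25, 34, 24), (u, 2, 21, c, 12, 8, 24), (u, 2, 21, c, 25, 34, 24), (v, 2, 18, q, 20, 26, 13), (v, 2, 18, q, 20, 26, 14), (v, 2, 18, q, 6, 22, 13), (v, 2, 18, q, 6, 22, 14), (y, 28, 2, q, 20, 26, 13), (y, 28, 2, q, 20, 26, 14), (y, 28, 2, q, 6, 22, 13), (y, 28, 2, q, 6, 22, 14)}.
Selection E = c: {(t, 26, 2, c, 12, 8, 24), (t, 26, 2, c, 25, 34, 24), (u, 2, 21, c, 12, 8, 24), (u, 2, 21, c, 25, 34, 24)}
π_{C, E, B} gives {(34, c, 2), (34, c, 26), (8, c, 2), (8, c, 26)}.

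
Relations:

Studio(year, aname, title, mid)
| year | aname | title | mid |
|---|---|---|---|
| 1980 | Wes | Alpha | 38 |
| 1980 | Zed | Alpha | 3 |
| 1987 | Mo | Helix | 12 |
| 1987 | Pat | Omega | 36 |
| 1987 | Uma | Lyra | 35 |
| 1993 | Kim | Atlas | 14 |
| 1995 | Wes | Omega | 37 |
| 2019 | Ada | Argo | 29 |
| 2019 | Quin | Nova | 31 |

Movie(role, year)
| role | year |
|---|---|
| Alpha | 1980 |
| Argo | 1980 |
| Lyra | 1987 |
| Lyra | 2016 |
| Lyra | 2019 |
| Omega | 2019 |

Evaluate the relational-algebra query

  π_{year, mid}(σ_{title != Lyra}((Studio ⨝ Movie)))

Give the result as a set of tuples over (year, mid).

Studio ⋈ Movie (natural join on year): {(1980, Wes, Alpha, 38, Alpha), (1980, Wes, Alpha, 38, Argo), (1980, Zed, Alpha, 3, Alpha), (1980, Zed, Alpha, 3, Argo), (1987, Mo, Helix, 12, Lyra), (1987, Pat, Omega, 36, Lyra), (1987, Uma, Lyra, 35, Lyra), (2019, Ada, Argo, 29, Lyra), (2019, Ada, Argo, 29, Omega), (2019, Quin, Nova, 31, Lyra), (2019, Quin, Nova, 31, Omega)}
Apply σ_{title != Lyra}; surviving tuples: {(1980, Wes, Alpha, 38, Alpha), (1980, Wes, Alpha, 38, Argo), (1980, Zed, Alpha, 3, Alpha), (1980, Zed, Alpha, 3, Argo), (1987, Mo, Helix, 12, Lyra), (1987, Pat, Omega, 36, Lyra), (2019, Ada, Argo, 29, Lyra), (2019, Ada, Argo, 29, Omega), (2019, Quin, Nova, 31, Lyra), (2019, Quin, Nova, 31, Omega)}
Projecting to year, mid (4 duplicate(s) eliminated): {(1980, 3), (1980, 38), (1987, 12), (1987, 36), (2019, 29), (2019, 31)}

{(1980, 3), (1980, 38), (1987, 12), (1987, 36), (2019, 29), (2019, 31)}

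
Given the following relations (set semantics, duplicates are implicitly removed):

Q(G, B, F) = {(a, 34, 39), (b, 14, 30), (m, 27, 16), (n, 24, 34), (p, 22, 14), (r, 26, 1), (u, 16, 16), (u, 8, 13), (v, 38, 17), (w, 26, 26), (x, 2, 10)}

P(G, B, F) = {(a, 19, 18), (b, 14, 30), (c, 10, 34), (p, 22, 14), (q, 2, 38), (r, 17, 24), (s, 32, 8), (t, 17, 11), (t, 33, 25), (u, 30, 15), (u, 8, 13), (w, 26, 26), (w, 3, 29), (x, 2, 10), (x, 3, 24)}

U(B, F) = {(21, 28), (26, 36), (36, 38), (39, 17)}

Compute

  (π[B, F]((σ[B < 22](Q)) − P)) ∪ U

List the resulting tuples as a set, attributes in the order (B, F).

Filtering on B < 22 leaves {(b, 14, 30), (u, 16, 16), (u, 8, 13), (x, 2, 10)}.
Taking the difference: {(u, 16, 16)}
π_{B, F} gives {(16, 16)}.
Taking the union: {(16, 16), (21, 28), (26, 36), (36, 38), (39, 17)}

{(16, 16), (21, 28), (26, 36), (36, 38), (39, 17)}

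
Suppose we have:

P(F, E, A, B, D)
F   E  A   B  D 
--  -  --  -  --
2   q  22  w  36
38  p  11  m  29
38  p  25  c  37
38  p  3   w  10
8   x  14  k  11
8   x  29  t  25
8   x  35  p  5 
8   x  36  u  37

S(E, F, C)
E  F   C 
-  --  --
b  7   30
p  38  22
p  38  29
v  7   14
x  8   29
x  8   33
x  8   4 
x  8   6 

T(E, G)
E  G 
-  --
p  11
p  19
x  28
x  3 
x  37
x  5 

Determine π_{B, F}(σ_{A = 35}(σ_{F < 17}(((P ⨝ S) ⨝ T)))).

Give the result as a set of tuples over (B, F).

{(p, 8)}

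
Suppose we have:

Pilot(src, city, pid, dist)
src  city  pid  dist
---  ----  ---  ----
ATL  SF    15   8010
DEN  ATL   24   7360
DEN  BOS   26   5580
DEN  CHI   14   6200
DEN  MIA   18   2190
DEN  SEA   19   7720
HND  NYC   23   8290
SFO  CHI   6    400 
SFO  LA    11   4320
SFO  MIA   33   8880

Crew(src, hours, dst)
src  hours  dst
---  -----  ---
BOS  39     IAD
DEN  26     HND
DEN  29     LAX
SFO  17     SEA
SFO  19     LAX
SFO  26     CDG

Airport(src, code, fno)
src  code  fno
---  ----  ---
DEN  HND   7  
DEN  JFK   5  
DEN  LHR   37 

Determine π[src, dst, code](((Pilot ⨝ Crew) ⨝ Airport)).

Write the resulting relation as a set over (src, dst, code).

Natural join on src: {(DEN, ATL, 24, 7360, 26, HND), (DEN, ATL, 24, 7360, 29, LAX), (DEN, BOS, 26, 5580, 26, HND), (DEN, BOS, 26, 5580, 29, LAX), (DEN, CHI, 14, 6200, 26, HND), (DEN, CHI, 14, 6200, 29, LAX), (DEN, MIA, 18, 2190, 26, HND), (DEN, MIA, 18, 2190, 29, LAX), (DEN, SEA, 19, 7720, 26, HND), (DEN, SEA, 19, 7720, 29, LAX), (SFO, CHI, 6, 400, 17, SEA), (SFO, CHI, 6, 400, 19, LAX), (SFO, CHI, 6, 400, 26, CDG), (SFO, LA, 11, 4320, 17, SEA), (SFO, LA, 11, 4320, 19, LAX), (SFO, LA, 11, 4320, 26, CDG), (SFO, MIA, 33, 8880, 17, SEA), (SFO, MIA, 33, 8880, 19, LAX), (SFO, MIA, 33, 8880, 26, CDG)}
Natural join on src: {(DEN, ATL, 24, 7360, 26, HND, HND, 7), (DEN, ATL, 24, 7360, 26, HND, JFK, 5), (DEN, ATL, 24, 7360, 26, HND, LHR, 37), (DEN, ATL, 24, 7360, 29, LAX, HND, 7), (DEN, ATL, 24, 7360, 29, LAX, JFK, 5), (DEN, ATL, 24, 7360, 29, LAX, LHR, 37), (DEN, BOS, 26, 5580, 26, HND, HND, 7), (DEN, BOS, 26, 5580, 26, HND, JFK, 5), (DEN, BOS, 26, 5580, 26, HND, LHR, 37), (DEN, BOS, 26, 5580, 29, LAX, HND, 7), (DEN, BOS, 26, 5580, 29, LAX, JFK, 5), (DEN, BOS, 26, 5580, 29, LAX, LHR, 37), (DEN, CHI, 14, 6200, 26, HND, HND, 7), (DEN, CHI, 14, 6200, 26, HND, JFK, 5), (DEN, CHI, 14, 6200, 26, HND, LHR, 37), (DEN, CHI, 14, 6200, 29, LAX, HND, 7), (DEN, CHI, 14, 6200, 29, LAX, JFK, 5), (DEN, CHI, 14, 6200, 29, LAX, LHR, 37), (DEN, MIA, 18, 2190, 26, HND, HND, 7), (DEN, MIA, 18, 2190, 26, HND, JFK, 5), (DEN, MIA, 18, 2190, 26, HND, LHR, 37), (DEN, MIA, 18, 2190, 29, LAX, HND, 7), (DEN, MIA, 18, 2190, 29, LAX, JFK, 5), (DEN, MIA, 18, 2190, 29, LAX, LHR, 37), (DEN, SEA, 19, 7720, 26, HND, HND, 7), (DEN, SEA, 19, 7720, 26, HND, JFK, 5), (DEN, SEA, 19, 7720, 26, HND, LHR, 37), (DEN, SEA, 19, 7720, 29, LAX, HND, 7), (DEN, SEA, 19, 7720, 29, LAX, JFK, 5), (DEN, SEA, 19, 7720, 29, LAX, LHR, 37)}
π[src, dst, code]: project onto (src, dst, code) (24 duplicate(s) eliminated) → {(DEN, HND, HND), (DEN, HND, JFK), (DEN, HND, LHR), (DEN, LAX, HND), (DEN, LAX, JFK), (DEN, LAX, LHR)}

{(DEN, HND, HND), (DEN, HND, JFK), (DEN, HND, LHR), (DEN, LAX, HND), (DEN, LAX, JFK), (DEN, LAX, LHR)}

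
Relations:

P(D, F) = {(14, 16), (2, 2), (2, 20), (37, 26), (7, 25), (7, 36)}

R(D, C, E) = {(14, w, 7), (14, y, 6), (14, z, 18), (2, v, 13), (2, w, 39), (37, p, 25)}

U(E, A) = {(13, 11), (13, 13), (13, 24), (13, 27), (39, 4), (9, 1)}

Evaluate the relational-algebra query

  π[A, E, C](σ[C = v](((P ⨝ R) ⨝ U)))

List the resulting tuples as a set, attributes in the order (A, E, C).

Joining P and R on D yields {(14, 16, w, 7), (14, 16, y, 6), (14, 16, z, 18), (2, 2, v, 13), (2, 2, w, 39), (2, 20, v, 13), (2, 20, w, 39), (37, 26, p, 25)}.
Joining (P ⨝ R) and U on E yields {(2, 2, v, 13, 11), (2, 2, v, 13, 13), (2, 2, v, 13, 24), (2, 2, v, 13, 27), (2, 2, w, 39, 4), (2, 20, v, 13, 11), (2, 20, v, 13, 13), (2, 20, v, 13, 24), (2, 20, v, 13, 27), (2, 20, w, 39, 4)}.
σ[C = v]: keep tuples satisfying C = v → {(2, 2, v, 13, 11), (2, 2, v, 13, 13), (2, 2, v, 13, 24), (2, 2, v, 13, 27), (2, 20, v, 13, 11), (2, 20, v, 13, 13), (2, 20, v, 13, 24), (2, 20, v, 13, 27)}
π[A, E, C]: project onto (A, E, C) (4 duplicate(s) eliminated) → {(11, 13, v), (13, 13, v), (24, 13, v), (27, 13, v)}

{(11, 13, v), (13, 13, v), (24, 13, v), (27, 13, v)}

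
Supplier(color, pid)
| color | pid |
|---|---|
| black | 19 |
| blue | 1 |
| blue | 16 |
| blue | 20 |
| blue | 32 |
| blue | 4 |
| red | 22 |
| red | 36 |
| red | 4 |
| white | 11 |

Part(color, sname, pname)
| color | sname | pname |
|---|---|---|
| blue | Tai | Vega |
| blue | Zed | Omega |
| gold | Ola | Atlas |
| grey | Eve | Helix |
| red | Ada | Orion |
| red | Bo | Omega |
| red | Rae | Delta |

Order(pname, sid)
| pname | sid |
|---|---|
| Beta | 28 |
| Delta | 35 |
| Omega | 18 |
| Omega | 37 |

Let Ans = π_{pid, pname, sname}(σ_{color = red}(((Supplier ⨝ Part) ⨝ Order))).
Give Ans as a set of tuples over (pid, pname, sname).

Supplier ⋈ Part (natural join on color): {(blue, 1, Tai, Vega), (blue, 1, Zed, Omega), (blue, 16, Tai, Vega), (blue, 16, Zed, Omega), (blue, 20, Tai, Vega), (blue, 20, Zed, Omega), (blue, 32, Tai, Vega), (blue, 32, Zed, Omega), (blue, 4, Tai, Vega), (blue, 4, Zed, Omega), (red, 22, Ada, Orion), (red, 22, Bo, Omega), (red, 22, Rae, Delta), (red, 36, Ada, Orion), (red, 36, Bo, Omega), (red, 36, Rae, Delta), (red, 4, Ada, Orion), (red, 4, Bo, Omega), (red, 4, Rae, Delta)}
(Supplier ⨝ Part) ⋈ Order (natural join on pname): {(blue, 1, Zed, Omega, 18), (blue, 1, Zed, Omega, 37), (blue, 16, Zed, Omega, 18), (blue, 16, Zed, Omega, 37), (blue, 20, Zed, Omega, 18), (blue, 20, Zed, Omega, 37), (blue, 32, Zed, Omega, 18), (blue, 32, Zed, Omega, 37), (blue, 4, Zed, Omega, 18), (blue, 4, Zed, Omega, 37), (red, 22, Bo, Omega, 18), (red, 22, Bo, Omega, 37), (red, 22, Rae, Delta, 35), (red, 36, Bo, Omega, 18), (red, 36, Bo, Omega, 37), (red, 36, Rae, Delta, 35), (red, 4, Bo, Omega, 18), (red, 4, Bo, Omega, 37), (red, 4, Rae, Delta, 35)}
σ[color = red]: keep tuples satisfying color = red → {(red, 22, Bo, Omega, 18), (red, 22, Bo, Omega, 37), (red, 22, Rae, Delta, 35), (red, 36, Bo, Omega, 18), (red, 36, Bo, Omega, 37), (red, 36, Rae, Delta, 35), (red, 4, Bo, Omega, 18), (red, 4, Bo, Omega, 37), (red, 4, Rae, Delta, 35)}
Projecting to pid, pname, sname (3 duplicate(s) eliminated): {(22, Delta, Rae), (22, Omega, Bo), (36, Delta, Rae), (36, Omega, Bo), (4, Delta, Rae), (4, Omega, Bo)}

{(22, Delta, Rae), (22, Omega, Bo), (36, Delta, Rae), (36, Omega, Bo), (4, Delta, Rae), (4, Omega, Bo)}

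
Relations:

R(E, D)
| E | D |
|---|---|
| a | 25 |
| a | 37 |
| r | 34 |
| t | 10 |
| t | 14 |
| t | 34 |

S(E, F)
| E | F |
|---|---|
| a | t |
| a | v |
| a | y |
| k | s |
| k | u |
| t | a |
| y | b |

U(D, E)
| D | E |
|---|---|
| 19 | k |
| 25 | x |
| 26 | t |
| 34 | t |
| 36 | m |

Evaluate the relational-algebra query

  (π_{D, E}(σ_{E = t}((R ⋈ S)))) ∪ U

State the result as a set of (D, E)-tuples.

Natural join on E: {(a, 25, t), (a, 25, v), (a, 25, y), (a, 37, t), (a, 37, v), (a, 37, y), (t, 10, a), (t, 14, a), (t, 34, a)}
Selection E = t: {(t, 10, a), (t, 14, a), (t, 34, a)}
π_{D, E} gives {(10, t), (14, t), (34, t)}.
Set union of the two operands is {(10, t), (14, t), (19, k), (25, x), (26, t), (34, t), (36, m)}.

{(10, t), (14, t), (19, k), (25, x), (26, t), (34, t), (36, m)}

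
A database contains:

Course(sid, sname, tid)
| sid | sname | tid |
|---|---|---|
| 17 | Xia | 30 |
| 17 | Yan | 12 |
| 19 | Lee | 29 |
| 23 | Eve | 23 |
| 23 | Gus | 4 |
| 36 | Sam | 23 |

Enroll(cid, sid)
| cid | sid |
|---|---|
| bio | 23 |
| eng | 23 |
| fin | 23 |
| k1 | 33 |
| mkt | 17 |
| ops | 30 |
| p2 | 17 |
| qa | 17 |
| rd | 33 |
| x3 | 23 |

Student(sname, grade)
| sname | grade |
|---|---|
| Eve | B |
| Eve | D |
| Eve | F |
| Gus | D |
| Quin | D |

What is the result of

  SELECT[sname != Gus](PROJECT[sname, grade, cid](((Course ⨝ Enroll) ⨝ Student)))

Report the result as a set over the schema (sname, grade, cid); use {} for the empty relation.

{(Eve, B, bio), (Eve, B, eng), (Eve, B, fin), (Eve, B, x3), (Eve, D, bio), (Eve, D, eng), (Eve, D, fin), (Eve, D, x3), (Eve, F, bio), (Eve, F, eng), (Eve, F, fin), (Eve, F, x3)}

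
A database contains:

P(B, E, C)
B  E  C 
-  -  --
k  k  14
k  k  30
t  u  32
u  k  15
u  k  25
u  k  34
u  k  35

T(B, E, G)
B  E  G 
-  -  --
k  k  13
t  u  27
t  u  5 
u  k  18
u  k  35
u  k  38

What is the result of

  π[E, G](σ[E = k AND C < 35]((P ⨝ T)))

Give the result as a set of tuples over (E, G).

{(k, 13), (k, 18), (k, 35), (k, 38)}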